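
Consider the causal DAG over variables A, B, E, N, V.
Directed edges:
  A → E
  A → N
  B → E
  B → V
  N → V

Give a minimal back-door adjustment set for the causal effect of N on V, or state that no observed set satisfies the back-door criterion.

desc(N)\{N}={V}; candidates ⊆ {A,B,E}.
∅: N⊥V given ∅ in G with N→· removed — back-door holds.

N→V: minimal back-door set ∅.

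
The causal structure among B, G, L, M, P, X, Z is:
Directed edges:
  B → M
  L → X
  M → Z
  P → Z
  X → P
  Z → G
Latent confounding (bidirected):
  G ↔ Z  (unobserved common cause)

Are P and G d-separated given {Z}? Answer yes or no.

No — P and G are d-connected given {Z}.

Bayes-Ball from P | {Z} reaches {B,G,L,M,X}.
G ∈ reach(P|{Z}) ⇒ P ⊥̸ G | {Z}.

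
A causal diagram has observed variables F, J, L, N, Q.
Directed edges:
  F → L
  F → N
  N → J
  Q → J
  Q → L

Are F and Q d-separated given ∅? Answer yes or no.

Yes — F ⊥ Q | ∅.

Bayes-Ball from F | ∅ reaches {J,L,N}.
Q ∉ reach(F|∅) ⇒ F ⊥ Q | ∅.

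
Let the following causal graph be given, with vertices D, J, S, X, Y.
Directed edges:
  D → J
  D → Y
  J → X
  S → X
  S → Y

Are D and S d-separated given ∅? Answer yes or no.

Bayes-Ball from D | ∅ reaches {J,X,Y}.
S ∉ reach(D|∅) ⇒ D ⊥ S | ∅.

Yes — D ⊥ S | ∅.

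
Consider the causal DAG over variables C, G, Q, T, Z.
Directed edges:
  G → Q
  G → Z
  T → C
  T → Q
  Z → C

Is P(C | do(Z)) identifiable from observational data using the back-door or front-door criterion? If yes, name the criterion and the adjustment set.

desc(Z)\{Z}={C}; candidates ⊆ {G,Q,T}.
∅: Z⊥C given ∅ in G with Z→· removed — back-door holds.
P(C|do(Z)) = P(C|Z) — no adjustment needed.

P(C|do(Z)): backdoor, adjust for ∅.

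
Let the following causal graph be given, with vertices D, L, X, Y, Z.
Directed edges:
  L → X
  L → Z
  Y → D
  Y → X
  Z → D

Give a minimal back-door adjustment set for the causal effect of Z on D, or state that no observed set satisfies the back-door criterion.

Z→D: minimal back-door set ∅.

desc(Z)\{Z}={D}; candidates ⊆ {L,X,Y}.
∅: Z⊥D given ∅ in G with Z→· removed — back-door holds.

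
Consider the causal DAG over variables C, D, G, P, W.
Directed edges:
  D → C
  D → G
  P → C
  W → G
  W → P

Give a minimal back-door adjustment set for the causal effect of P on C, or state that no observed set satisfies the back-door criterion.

desc(P)\{P}={C}; candidates ⊆ {D,G,W}.
∅: P⊥C given ∅ in G with P→· removed — back-door holds.

P→C: minimal back-door set ∅.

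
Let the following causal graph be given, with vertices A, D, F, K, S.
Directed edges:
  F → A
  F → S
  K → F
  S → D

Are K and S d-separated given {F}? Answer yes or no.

Bayes-Ball from K | {F} reaches ∅.
S ∉ reach(K|{F}) ⇒ K ⊥ S | {F}.

Yes — K ⊥ S | {F}.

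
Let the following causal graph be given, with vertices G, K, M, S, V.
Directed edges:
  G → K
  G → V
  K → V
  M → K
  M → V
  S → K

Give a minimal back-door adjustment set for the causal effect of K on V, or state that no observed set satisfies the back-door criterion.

K→V: minimal back-door set {G, M}.

desc(K)\{K}={V}; candidates ⊆ {G,M,S}.
size 0: {}; under {} K still reaches {G,M,S,V} ∋ V.
size 1: {G}, {M}, {S}; under {G} K still reaches {M,S,V} ∋ V.
{G,M}: K⊥V given {G,M} in G with K→· removed — back-door holds.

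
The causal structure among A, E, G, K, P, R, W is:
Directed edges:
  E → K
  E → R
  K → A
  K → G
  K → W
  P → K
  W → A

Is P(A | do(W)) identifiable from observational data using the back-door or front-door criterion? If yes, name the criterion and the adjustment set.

desc(W)\{W}={A}; candidates ⊆ {E,G,K,P,R}.
size 0: {}; under {} W still reaches {A,E,G,K,P,R} ∋ A.
{K}: W⊥A given {K} in G with W→· removed — back-door holds.
P(A|do(W)) = Σ_{K} P(A|W,K)·P(K).

P(A|do(W)): backdoor, adjust for {K}.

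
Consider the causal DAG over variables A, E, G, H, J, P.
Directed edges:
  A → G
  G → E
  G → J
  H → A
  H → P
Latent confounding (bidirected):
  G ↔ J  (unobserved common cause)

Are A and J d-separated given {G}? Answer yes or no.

No — A and J are d-connected given {G}.

Bayes-Ball from A | {G} reaches {H,J,P}.
J ∈ reach(A|{G}) ⇒ A ⊥̸ J | {G}.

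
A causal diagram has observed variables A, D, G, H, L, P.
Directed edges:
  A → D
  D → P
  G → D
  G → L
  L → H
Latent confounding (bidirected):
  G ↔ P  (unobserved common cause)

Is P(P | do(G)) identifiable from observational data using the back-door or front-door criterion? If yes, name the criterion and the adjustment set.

desc(G)\{G}={D,H,L,P}; candidates ⊆ {A}.
G↔P: latent back-door arc(s) into G.
size 0: {}; under {} G still reaches {P} ∋ P.
size 1: {A}; under {A} G still reaches {P} ∋ P.
G↔P cannot be blocked by any observed set — no back-door set.
{D}: (i) intercepts every directed G→P path; (ii) no back-door G→{D}; (iii) {G} blocks every back-door {D}→P. Front-door holds.
P(P|do(G)) = Σ_{D} P(D|G) Σ_{G'} P(P|D,G')P(G').

P(P|do(G)): frontdoor, adjust for {D}.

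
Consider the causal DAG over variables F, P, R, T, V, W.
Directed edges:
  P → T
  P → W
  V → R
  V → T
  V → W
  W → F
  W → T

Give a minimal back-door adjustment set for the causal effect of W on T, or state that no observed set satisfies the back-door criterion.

W→T: minimal back-door set {P, V}.

desc(W)\{W}={F,T}; candidates ⊆ {P,R,V}.
size 0: {}; under {} W still reaches {P,R,T,V} ∋ T.
size 1: {P}, {R}, {V}; under {P} W still reaches {R,T,V} ∋ T.
{P,V}: W⊥T given {P,V} in G with W→· removed — back-door holds.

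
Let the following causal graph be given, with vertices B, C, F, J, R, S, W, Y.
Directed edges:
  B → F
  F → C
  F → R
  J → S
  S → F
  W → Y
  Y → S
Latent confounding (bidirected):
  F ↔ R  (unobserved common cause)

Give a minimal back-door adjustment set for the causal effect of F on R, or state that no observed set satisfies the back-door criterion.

F→R: no observed back-door set.

desc(F)\{F}={C,R}; candidates ⊆ {B,J,S,W,Y}.
F↔R: latent back-door arc(s) into F.
size 0: {}; under {} F still reaches {B,J,R,S,W,Y} ∋ R.
size 1: {B}, {J}, {S} …(+2); under {B} F still reaches {J,R,S,W,Y} ∋ R.
size 2: {B,J}, {B,S}, {B,W} …(+7); under {B,J} F still reaches {R,S,W,Y} ∋ R.
F↔R cannot be blocked by any observed set — no back-door set.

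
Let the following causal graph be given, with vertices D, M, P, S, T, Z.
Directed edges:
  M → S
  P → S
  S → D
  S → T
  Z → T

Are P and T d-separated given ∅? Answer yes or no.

Bayes-Ball from P | ∅ reaches {D,S,T}.
T ∈ reach(P|∅) ⇒ P ⊥̸ T | ∅.

No — P and T are d-connected given ∅.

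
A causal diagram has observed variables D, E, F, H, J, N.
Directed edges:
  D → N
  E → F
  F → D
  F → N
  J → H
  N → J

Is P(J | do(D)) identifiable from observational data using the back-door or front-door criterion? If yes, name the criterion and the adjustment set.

desc(D)\{D}={H,J,N}; candidates ⊆ {E,F}.
size 0: {}; under {} D still reaches {E,F,H,J,N} ∋ J.
{F}: D⊥J given {F} in G with D→· removed — back-door holds.
P(J|do(D)) = Σ_{F} P(J|D,F)·P(F).

P(J|do(D)): backdoor, adjust for {F}.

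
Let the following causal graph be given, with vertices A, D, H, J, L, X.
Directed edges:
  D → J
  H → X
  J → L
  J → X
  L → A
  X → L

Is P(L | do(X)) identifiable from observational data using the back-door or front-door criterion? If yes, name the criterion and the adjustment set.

desc(X)\{X}={A,L}; candidates ⊆ {D,H,J}.
size 0: {}; under {} X still reaches {A,D,H,J,L} ∋ L.
{J}: X⊥L given {J} in G with X→· removed — back-door holds.
P(L|do(X)) = Σ_{J} P(L|X,J)·P(J).

P(L|do(X)): backdoor, adjust for {J}.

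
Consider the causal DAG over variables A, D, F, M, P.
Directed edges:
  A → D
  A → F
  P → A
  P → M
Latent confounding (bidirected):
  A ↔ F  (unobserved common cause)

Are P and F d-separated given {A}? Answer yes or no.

No — P and F are d-connected given {A}.

Bayes-Ball from P | {A} reaches {F,M}.
F ∈ reach(P|{A}) ⇒ P ⊥̸ F | {A}.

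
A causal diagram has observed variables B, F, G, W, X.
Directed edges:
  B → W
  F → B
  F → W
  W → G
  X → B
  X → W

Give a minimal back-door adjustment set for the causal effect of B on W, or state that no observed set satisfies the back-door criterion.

B→W: minimal back-door set {F, X}.

desc(B)\{B}={G,W}; candidates ⊆ {F,X}.
size 0: {}; under {} B still reaches {F,G,W,X} ∋ W.
size 1: {F}, {X}; under {F} B still reaches {G,W,X} ∋ W.
{F,X}: B⊥W given {F,X} in G with B→· removed — back-door holds.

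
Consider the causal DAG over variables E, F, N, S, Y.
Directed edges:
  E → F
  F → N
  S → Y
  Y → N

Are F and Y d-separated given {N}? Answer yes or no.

Bayes-Ball from F | {N} reaches {E,S,Y}.
Y ∈ reach(F|{N}) ⇒ F ⊥̸ Y | {N}.

No — F and Y are d-connected given {N}.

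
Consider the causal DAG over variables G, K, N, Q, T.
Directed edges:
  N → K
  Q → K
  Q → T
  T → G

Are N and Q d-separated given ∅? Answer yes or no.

Bayes-Ball from N | ∅ reaches {K}.
Q ∉ reach(N|∅) ⇒ N ⊥ Q | ∅.

Yes — N ⊥ Q | ∅.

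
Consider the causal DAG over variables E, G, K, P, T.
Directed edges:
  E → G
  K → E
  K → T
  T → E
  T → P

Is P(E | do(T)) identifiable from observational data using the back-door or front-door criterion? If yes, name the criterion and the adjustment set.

desc(T)\{T}={E,G,P}; candidates ⊆ {K}.
size 0: {}; under {} T still reaches {E,G,K} ∋ E.
{K}: T⊥E given {K} in G with T→· removed — back-door holds.
P(E|do(T)) = Σ_{K} P(E|T,K)·P(K).

P(E|do(T)): backdoor, adjust for {K}.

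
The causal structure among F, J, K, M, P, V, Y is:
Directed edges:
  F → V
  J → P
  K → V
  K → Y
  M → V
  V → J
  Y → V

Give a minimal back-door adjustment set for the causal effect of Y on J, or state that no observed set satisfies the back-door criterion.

desc(Y)\{Y}={J,P,V}; candidates ⊆ {F,K,M}.
size 0: {}; under {} Y still reaches {J,K,P,V} ∋ J.
{K}: Y⊥J given {K} in G with Y→· removed — back-door holds.

Y→J: minimal back-door set {K}.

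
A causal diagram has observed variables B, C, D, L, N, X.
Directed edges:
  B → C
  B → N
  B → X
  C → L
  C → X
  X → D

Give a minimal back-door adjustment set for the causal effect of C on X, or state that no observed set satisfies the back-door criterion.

C→X: minimal back-door set {B}.

desc(C)\{C}={D,L,X}; candidates ⊆ {B,N}.
size 0: {}; under {} C still reaches {B,D,N,X} ∋ X.
{B}: C⊥X given {B} in G with C→· removed — back-door holds.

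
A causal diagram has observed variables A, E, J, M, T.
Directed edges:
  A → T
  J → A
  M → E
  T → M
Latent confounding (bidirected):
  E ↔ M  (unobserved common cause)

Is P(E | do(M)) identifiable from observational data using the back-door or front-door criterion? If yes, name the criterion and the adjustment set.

P(E|do(M)): not identifiable (no BD/FD set).

desc(M)\{M}={E}; candidates ⊆ {A,J,T}.
M↔E: latent back-door arc(s) into M.
size 0: {}; under {} M still reaches {A,E,J,T} ∋ E.
size 1: {A}, {J}, {T}; under {A} M still reaches {E,T} ∋ E.
size 2: {A,J}, {A,T}, {J,T}; under {A,J} M still reaches {E,T} ∋ E.
M↔E cannot be blocked by any observed set — no back-door set.
No mediator lies on a directed M→…→E path.
Neither criterion identifies P(E|do(M)) in this graph.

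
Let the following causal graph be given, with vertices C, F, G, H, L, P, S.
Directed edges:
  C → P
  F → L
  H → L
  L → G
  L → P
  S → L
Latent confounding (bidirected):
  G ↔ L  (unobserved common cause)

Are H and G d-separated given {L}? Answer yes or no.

No — H and G are d-connected given {L}.

Bayes-Ball from H | {L} reaches {F,G,S}.
G ∈ reach(H|{L}) ⇒ H ⊥̸ G | {L}.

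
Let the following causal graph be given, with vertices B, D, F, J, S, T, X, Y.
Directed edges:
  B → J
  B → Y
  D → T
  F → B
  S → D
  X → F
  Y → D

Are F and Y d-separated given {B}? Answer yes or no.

Yes — F ⊥ Y | {B}.

Bayes-Ball from F | {B} reaches {X}.
Y ∉ reach(F|{B}) ⇒ F ⊥ Y | {B}.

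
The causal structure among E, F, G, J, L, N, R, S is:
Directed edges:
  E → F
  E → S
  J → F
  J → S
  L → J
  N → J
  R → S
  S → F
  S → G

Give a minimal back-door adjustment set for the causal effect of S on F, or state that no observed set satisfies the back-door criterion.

S→F: minimal back-door set {E, J}.

desc(S)\{S}={F,G}; candidates ⊆ {E,J,L,N,R}.
size 0: {}; under {} S still reaches {E,F,J,L,N,R} ∋ F.
size 1: {E}, {J}, {L} …(+2); under {E} S still reaches {F,J,L,N,R} ∋ F.
{E,J}: S⊥F given {E,J} in G with S→· removed — back-door holds.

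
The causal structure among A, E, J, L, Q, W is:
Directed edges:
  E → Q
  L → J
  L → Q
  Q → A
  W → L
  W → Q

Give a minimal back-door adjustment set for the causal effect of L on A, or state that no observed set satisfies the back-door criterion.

L→A: minimal back-door set {W}.

desc(L)\{L}={A,J,Q}; candidates ⊆ {E,W}.
size 0: {}; under {} L still reaches {A,Q,W} ∋ A.
{W}: L⊥A given {W} in G with L→· removed — back-door holds.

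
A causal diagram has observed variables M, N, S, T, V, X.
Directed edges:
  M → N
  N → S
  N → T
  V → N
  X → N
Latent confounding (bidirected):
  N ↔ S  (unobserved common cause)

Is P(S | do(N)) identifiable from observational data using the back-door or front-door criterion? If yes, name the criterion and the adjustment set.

P(S|do(N)): not identifiable (no BD/FD set).

desc(N)\{N}={S,T}; candidates ⊆ {M,V,X}.
N↔S: latent back-door arc(s) into N.
size 0: {}; under {} N still reaches {M,S,V,X} ∋ S.
size 1: {M}, {V}, {X}; under {M} N still reaches {S,V,X} ∋ S.
size 2: {M,V}, {M,X}, {V,X}; under {M,V} N still reaches {S,X} ∋ S.
N↔S cannot be blocked by any observed set — no back-door set.
No mediator lies on a directed N→…→S path.
Neither criterion identifies P(S|do(N)) in this graph.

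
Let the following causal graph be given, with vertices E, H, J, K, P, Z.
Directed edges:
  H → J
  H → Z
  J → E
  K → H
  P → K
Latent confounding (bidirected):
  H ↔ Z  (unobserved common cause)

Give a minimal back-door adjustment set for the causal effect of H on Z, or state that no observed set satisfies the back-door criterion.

H→Z: no observed back-door set.

desc(H)\{H}={E,J,Z}; candidates ⊆ {K,P}.
H↔Z: latent back-door arc(s) into H.
size 0: {}; under {} H still reaches {K,P,Z} ∋ Z.
size 1: {K}, {P}; under {K} H still reaches {Z} ∋ Z.
size 2: {K,P}; under {K,P} H still reaches {Z} ∋ Z.
H↔Z cannot be blocked by any observed set — no back-door set.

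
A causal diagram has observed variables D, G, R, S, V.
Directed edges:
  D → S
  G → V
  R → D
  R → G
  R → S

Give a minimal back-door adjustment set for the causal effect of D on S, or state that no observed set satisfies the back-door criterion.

desc(D)\{D}={S}; candidates ⊆ {G,R,V}.
size 0: {}; under {} D still reaches {G,R,S,V} ∋ S.
{R}: D⊥S given {R} in G with D→· removed — back-door holds.

D→S: minimal back-door set {R}.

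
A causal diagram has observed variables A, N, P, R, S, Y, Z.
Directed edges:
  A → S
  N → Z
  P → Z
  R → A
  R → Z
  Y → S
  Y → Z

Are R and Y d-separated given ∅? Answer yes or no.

Bayes-Ball from R | ∅ reaches {A,S,Z}.
Y ∉ reach(R|∅) ⇒ R ⊥ Y | ∅.

Yes — R ⊥ Y | ∅.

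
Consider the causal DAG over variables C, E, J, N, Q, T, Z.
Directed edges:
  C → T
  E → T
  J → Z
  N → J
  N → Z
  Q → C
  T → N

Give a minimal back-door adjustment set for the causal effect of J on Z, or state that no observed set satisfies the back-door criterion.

desc(J)\{J}={Z}; candidates ⊆ {C,E,N,Q,T}.
size 0: {}; under {} J still reaches {C,E,N,Q,T,Z} ∋ Z.
{N}: J⊥Z given {N} in G with J→· removed — back-door holds.

J→Z: minimal back-door set {N}.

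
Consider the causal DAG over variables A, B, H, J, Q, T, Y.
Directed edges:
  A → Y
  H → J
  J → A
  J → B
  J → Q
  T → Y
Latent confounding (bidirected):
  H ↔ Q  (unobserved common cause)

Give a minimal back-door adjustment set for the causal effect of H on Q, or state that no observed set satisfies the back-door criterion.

H→Q: no observed back-door set.

desc(H)\{H}={A,B,J,Q,Y}; candidates ⊆ {T}.
H↔Q: latent back-door arc(s) into H.
size 0: {}; under {} H still reaches {Q} ∋ Q.
size 1: {T}; under {T} H still reaches {Q} ∋ Q.
H↔Q cannot be blocked by any observed set — no back-door set.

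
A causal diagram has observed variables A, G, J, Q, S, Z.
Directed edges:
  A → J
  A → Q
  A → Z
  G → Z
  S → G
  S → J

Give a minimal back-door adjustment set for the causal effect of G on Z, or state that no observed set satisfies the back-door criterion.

G→Z: minimal back-door set ∅.

desc(G)\{G}={Z}; candidates ⊆ {A,J,Q,S}.
∅: G⊥Z given ∅ in G with G→· removed — back-door holds.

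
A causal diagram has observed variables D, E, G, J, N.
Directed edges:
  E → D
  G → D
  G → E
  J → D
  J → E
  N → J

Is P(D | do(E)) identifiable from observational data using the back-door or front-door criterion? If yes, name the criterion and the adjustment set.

desc(E)\{E}={D}; candidates ⊆ {G,J,N}.
size 0: {}; under {} E still reaches {D,G,J,N} ∋ D.
size 1: {G}, {J}, {N}; under {G} E still reaches {D,J,N} ∋ D.
{G,J}: E⊥D given {G,J} in G with E→· removed — back-door holds.
P(D|do(E)) = Σ_{G,J} P(D|E,G,J)·P(G,J).

P(D|do(E)): backdoor, adjust for {G, J}.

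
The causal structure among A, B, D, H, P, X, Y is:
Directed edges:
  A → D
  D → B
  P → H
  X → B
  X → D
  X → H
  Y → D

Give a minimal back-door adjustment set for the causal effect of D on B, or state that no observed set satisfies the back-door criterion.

D→B: minimal back-door set {X}.

desc(D)\{D}={B}; candidates ⊆ {A,H,P,X,Y}.
size 0: {}; under {} D still reaches {A,B,H,X,Y} ∋ B.
{X}: D⊥B given {X} in G with D→· removed — back-door holds.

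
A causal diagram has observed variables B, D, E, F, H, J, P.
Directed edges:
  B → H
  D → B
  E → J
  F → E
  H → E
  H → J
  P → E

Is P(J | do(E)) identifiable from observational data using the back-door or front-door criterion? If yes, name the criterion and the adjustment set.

P(J|do(E)): backdoor, adjust for {H}.

desc(E)\{E}={J}; candidates ⊆ {B,D,F,H,P}.
size 0: {}; under {} E still reaches {B,D,F,H,J,P} ∋ J.
{H}: E⊥J given {H} in G with E→· removed — back-door holds.
P(J|do(E)) = Σ_{H} P(J|E,H)·P(H).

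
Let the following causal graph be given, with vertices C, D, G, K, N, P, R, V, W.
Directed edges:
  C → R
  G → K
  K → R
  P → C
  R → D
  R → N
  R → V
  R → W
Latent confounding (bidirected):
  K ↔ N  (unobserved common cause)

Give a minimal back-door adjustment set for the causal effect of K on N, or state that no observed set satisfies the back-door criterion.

K→N: no observed back-door set.

desc(K)\{K}={D,N,R,V,W}; candidates ⊆ {C,G,P}.
K↔N: latent back-door arc(s) into K.
size 0: {}; under {} K still reaches {G,N} ∋ N.
size 1: {C}, {G}, {P}; under {C} K still reaches {G,N} ∋ N.
size 2: {C,G}, {C,P}, {G,P}; under {C,G} K still reaches {N} ∋ N.
K↔N cannot be blocked by any observed set — no back-door set.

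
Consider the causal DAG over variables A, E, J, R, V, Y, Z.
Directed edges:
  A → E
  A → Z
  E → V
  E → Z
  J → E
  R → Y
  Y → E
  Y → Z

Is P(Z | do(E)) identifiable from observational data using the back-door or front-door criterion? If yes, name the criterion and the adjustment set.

P(Z|do(E)): backdoor, adjust for {A, Y}.

desc(E)\{E}={V,Z}; candidates ⊆ {A,J,R,Y}.
size 0: {}; under {} E still reaches {A,J,R,Y,Z} ∋ Z.
size 1: {A}, {J}, {R} …(+1); under {A} E still reaches {J,R,Y,Z} ∋ Z.
{A,Y}: E⊥Z given {A,Y} in G with E→· removed — back-door holds.
P(Z|do(E)) = Σ_{A,Y} P(Z|E,A,Y)·P(A,Y).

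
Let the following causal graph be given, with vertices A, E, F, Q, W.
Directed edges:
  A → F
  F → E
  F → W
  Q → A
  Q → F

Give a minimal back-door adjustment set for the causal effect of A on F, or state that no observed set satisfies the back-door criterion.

desc(A)\{A}={E,F,W}; candidates ⊆ {Q}.
size 0: {}; under {} A still reaches {E,F,Q,W} ∋ F.
{Q}: A⊥F given {Q} in G with A→· removed — back-door holds.

A→F: minimal back-door set {Q}.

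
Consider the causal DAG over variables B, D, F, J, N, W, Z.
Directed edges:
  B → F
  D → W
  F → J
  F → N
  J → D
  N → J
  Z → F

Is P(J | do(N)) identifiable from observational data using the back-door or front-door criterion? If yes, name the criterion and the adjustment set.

desc(N)\{N}={D,J,W}; candidates ⊆ {B,F,Z}.
size 0: {}; under {} N still reaches {B,D,F,J,W,Z} ∋ J.
{F}: N⊥J given {F} in G with N→· removed — back-door holds.
P(J|do(N)) = Σ_{F} P(J|N,F)·P(F).

P(J|do(N)): backdoor, adjust for {F}.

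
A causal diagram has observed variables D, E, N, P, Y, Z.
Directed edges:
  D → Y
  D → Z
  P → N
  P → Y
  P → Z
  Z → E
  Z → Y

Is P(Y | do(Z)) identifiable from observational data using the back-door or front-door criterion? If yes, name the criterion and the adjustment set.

P(Y|do(Z)): backdoor, adjust for {D, P}.

desc(Z)\{Z}={E,Y}; candidates ⊆ {D,N,P}.
size 0: {}; under {} Z still reaches {D,N,P,Y} ∋ Y.
size 1: {D}, {N}, {P}; under {D} Z still reaches {N,P,Y} ∋ Y.
{D,P}: Z⊥Y given {D,P} in G with Z→· removed — back-door holds.
P(Y|do(Z)) = Σ_{D,P} P(Y|Z,D,P)·P(D,P).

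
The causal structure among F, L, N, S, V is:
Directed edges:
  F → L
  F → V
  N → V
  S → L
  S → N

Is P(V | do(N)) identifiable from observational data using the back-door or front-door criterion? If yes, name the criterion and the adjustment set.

P(V|do(N)): backdoor, adjust for ∅.

desc(N)\{N}={V}; candidates ⊆ {F,L,S}.
∅: N⊥V given ∅ in G with N→· removed — back-door holds.
P(V|do(N)) = P(V|N) — no adjustment needed.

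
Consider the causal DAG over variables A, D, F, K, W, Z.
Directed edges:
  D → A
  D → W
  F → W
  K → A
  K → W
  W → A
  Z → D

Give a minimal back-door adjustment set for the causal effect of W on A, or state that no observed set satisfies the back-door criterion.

desc(W)\{W}={A}; candidates ⊆ {D,F,K,Z}.
size 0: {}; under {} W still reaches {A,D,F,K,Z} ∋ A.
size 1: {D}, {F}, {K} …(+1); under {D} W still reaches {A,F,K} ∋ A.
{D,K}: W⊥A given {D,K} in G with W→· removed — back-door holds.

W→A: minimal back-door set {D, K}.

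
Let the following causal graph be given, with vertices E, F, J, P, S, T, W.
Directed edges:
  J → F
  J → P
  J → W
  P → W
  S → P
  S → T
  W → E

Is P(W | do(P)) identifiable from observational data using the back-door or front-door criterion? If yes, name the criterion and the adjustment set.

P(W|do(P)): backdoor, adjust for {J}.

desc(P)\{P}={E,W}; candidates ⊆ {F,J,S,T}.
size 0: {}; under {} P still reaches {E,F,J,S,T,W} ∋ W.
{J}: P⊥W given {J} in G with P→· removed — back-door holds.
P(W|do(P)) = Σ_{J} P(W|P,J)·P(J).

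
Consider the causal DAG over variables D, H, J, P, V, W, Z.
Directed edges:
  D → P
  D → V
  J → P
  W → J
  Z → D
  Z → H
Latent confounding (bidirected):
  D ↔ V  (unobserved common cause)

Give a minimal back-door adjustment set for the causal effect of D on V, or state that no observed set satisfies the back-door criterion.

D→V: no observed back-door set.

desc(D)\{D}={P,V}; candidates ⊆ {H,J,W,Z}.
D↔V: latent back-door arc(s) into D.
size 0: {}; under {} D still reaches {H,V,Z} ∋ V.
size 1: {H}, {J}, {W} …(+1); under {H} D still reaches {V,Z} ∋ V.
size 2: {H,J}, {H,W}, {H,Z} …(+3); under {H,J} D still reaches {V,Z} ∋ V.
D↔V cannot be blocked by any observed set — no back-door set.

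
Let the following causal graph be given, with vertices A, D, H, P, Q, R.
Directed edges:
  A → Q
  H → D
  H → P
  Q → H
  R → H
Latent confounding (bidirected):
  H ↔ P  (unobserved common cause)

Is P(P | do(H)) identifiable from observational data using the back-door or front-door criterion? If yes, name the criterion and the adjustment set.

P(P|do(H)): not identifiable (no BD/FD set).

desc(H)\{H}={D,P}; candidates ⊆ {A,Q,R}.
H↔P: latent back-door arc(s) into H.
size 0: {}; under {} H still reaches {A,P,Q,R} ∋ P.
size 1: {A}, {Q}, {R}; under {A} H still reaches {P,Q,R} ∋ P.
size 2: {A,Q}, {A,R}, {Q,R}; under {A,Q} H still reaches {P,R} ∋ P.
H↔P cannot be blocked by any observed set — no back-door set.
No mediator lies on a directed H→…→P path.
Neither criterion identifies P(P|do(H)) in this graph.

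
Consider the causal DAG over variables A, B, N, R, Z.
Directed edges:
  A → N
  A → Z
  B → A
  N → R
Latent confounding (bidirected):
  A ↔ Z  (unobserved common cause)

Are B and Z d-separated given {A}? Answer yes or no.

No — B and Z are d-connected given {A}.

Bayes-Ball from B | {A} reaches {Z}.
Z ∈ reach(B|{A}) ⇒ B ⊥̸ Z | {A}.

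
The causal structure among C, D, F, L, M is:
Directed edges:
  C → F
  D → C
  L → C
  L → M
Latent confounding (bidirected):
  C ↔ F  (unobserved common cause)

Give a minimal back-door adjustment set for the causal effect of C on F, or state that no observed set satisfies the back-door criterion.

C→F: no observed back-door set.

desc(C)\{C}={F}; candidates ⊆ {D,L,M}.
C↔F: latent back-door arc(s) into C.
size 0: {}; under {} C still reaches {D,F,L,M} ∋ F.
size 1: {D}, {L}, {M}; under {D} C still reaches {F,L,M} ∋ F.
size 2: {D,L}, {D,M}, {L,M}; under {D,L} C still reaches {F} ∋ F.
C↔F cannot be blocked by any observed set — no back-door set.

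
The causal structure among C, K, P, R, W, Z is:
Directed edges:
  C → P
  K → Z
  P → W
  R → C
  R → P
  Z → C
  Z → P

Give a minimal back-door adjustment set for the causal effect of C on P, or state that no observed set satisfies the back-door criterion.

C→P: minimal back-door set {R, Z}.

desc(C)\{C}={P,W}; candidates ⊆ {K,R,Z}.
size 0: {}; under {} C still reaches {K,P,R,W,Z} ∋ P.
size 1: {K}, {R}, {Z}; under {K} C still reaches {P,R,W,Z} ∋ P.
{R,Z}: C⊥P given {R,Z} in G with C→· removed — back-door holds.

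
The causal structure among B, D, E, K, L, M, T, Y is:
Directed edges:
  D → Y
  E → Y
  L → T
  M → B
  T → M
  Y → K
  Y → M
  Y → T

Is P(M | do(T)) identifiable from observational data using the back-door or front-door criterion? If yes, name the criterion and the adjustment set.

P(M|do(T)): backdoor, adjust for {Y}.

desc(T)\{T}={B,M}; candidates ⊆ {D,E,K,L,Y}.
size 0: {}; under {} T still reaches {B,D,E,K,L,M,Y} ∋ M.
{Y}: T⊥M given {Y} in G with T→· removed — back-door holds.
P(M|do(T)) = Σ_{Y} P(M|T,Y)·P(Y).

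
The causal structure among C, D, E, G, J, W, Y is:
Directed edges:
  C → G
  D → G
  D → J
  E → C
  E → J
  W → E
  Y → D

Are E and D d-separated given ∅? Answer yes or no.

Bayes-Ball from E | ∅ reaches {C,G,J,W}.
D ∉ reach(E|∅) ⇒ E ⊥ D | ∅.

Yes — E ⊥ D | ∅.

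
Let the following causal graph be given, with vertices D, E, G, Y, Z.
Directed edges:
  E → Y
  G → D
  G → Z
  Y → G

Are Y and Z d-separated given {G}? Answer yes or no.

Bayes-Ball from Y | {G} reaches {E}.
Z ∉ reach(Y|{G}) ⇒ Y ⊥ Z | {G}.

Yes — Y ⊥ Z | {G}.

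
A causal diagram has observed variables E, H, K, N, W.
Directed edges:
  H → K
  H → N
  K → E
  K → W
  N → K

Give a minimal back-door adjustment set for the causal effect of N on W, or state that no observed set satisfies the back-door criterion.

N→W: minimal back-door set {H}.

desc(N)\{N}={E,K,W}; candidates ⊆ {H}.
size 0: {}; under {} N still reaches {E,H,K,W} ∋ W.
{H}: N⊥W given {H} in G with N→· removed — back-door holds.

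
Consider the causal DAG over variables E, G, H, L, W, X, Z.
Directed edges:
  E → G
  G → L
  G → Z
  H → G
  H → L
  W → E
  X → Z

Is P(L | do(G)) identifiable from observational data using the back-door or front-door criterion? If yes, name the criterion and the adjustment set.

P(L|do(G)): backdoor, adjust for {H}.

desc(G)\{G}={L,Z}; candidates ⊆ {E,H,W,X}.
size 0: {}; under {} G still reaches {E,H,L,W} ∋ L.
{H}: G⊥L given {H} in G with G→· removed — back-door holds.
P(L|do(G)) = Σ_{H} P(L|G,H)·P(H).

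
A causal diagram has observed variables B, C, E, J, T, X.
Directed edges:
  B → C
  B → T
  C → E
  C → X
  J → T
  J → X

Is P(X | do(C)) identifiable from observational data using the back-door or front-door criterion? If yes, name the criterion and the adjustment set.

desc(C)\{C}={E,X}; candidates ⊆ {B,J,T}.
∅: C⊥X given ∅ in G with C→· removed — back-door holds.
P(X|do(C)) = P(X|C) — no adjustment needed.

P(X|do(C)): backdoor, adjust for ∅.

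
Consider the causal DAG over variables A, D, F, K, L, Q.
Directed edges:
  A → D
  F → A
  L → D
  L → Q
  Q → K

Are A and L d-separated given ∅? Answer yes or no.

Yes — A ⊥ L | ∅.

Bayes-Ball from A | ∅ reaches {D,F}.
L ∉ reach(A|∅) ⇒ A ⊥ L | ∅.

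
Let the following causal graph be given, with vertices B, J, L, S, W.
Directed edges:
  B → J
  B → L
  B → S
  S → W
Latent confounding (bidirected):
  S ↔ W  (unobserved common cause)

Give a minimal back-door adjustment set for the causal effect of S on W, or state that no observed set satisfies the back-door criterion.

S→W: no observed back-door set.

desc(S)\{S}={W}; candidates ⊆ {B,J,L}.
S↔W: latent back-door arc(s) into S.
size 0: {}; under {} S still reaches {B,J,L,W} ∋ W.
size 1: {B}, {J}, {L}; under {B} S still reaches {W} ∋ W.
size 2: {B,J}, {B,L}, {J,L}; under {B,J} S still reaches {W} ∋ W.
S↔W cannot be blocked by any observed set — no back-door set.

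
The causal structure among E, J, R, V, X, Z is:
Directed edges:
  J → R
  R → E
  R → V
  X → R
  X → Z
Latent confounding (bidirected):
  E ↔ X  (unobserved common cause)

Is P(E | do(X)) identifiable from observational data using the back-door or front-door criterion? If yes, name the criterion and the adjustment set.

desc(X)\{X}={E,R,V,Z}; candidates ⊆ {J}.
X↔E: latent back-door arc(s) into X.
size 0: {}; under {} X still reaches {E} ∋ E.
size 1: {J}; under {J} X still reaches {E} ∋ E.
X↔E cannot be blocked by any observed set — no back-door set.
{R}: (i) intercepts every directed X→E path; (ii) no back-door X→{R}; (iii) {X} blocks every back-door {R}→E. Front-door holds.
P(E|do(X)) = Σ_{R} P(R|X) Σ_{X'} P(E|R,X')P(X').

P(E|do(X)): frontdoor, adjust for {R}.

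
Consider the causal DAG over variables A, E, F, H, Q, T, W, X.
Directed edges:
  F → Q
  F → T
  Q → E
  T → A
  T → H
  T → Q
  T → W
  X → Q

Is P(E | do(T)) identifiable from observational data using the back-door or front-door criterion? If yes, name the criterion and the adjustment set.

P(E|do(T)): backdoor, adjust for {F}.

desc(T)\{T}={A,E,H,Q,W}; candidates ⊆ {F,X}.
size 0: {}; under {} T still reaches {E,F,Q} ∋ E.
{F}: T⊥E given {F} in G with T→· removed — back-door holds.
P(E|do(T)) = Σ_{F} P(E|T,F)·P(F).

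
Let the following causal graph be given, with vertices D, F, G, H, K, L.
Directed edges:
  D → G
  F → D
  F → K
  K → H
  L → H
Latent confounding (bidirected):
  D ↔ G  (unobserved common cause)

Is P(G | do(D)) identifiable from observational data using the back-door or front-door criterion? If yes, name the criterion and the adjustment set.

P(G|do(D)): not identifiable (no BD/FD set).

desc(D)\{D}={G}; candidates ⊆ {F,H,K,L}.
D↔G: latent back-door arc(s) into D.
size 0: {}; under {} D still reaches {F,G,H,K} ∋ G.
size 1: {F}, {H}, {K} …(+1); under {F} D still reaches {G} ∋ G.
size 2: {F,H}, {F,K}, {F,L} …(+3); under {F,H} D still reaches {G} ∋ G.
D↔G cannot be blocked by any observed set — no back-door set.
No mediator lies on a directed D→…→G path.
Neither criterion identifies P(G|do(D)) in this graph.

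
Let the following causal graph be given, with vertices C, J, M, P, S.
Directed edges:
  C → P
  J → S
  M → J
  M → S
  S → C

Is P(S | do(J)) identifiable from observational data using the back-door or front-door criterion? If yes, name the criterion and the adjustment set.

P(S|do(J)): backdoor, adjust for {M}.

desc(J)\{J}={C,P,S}; candidates ⊆ {M}.
size 0: {}; under {} J still reaches {C,M,P,S} ∋ S.
{M}: J⊥S given {M} in G with J→· removed — back-door holds.
P(S|do(J)) = Σ_{M} P(S|J,M)·P(M).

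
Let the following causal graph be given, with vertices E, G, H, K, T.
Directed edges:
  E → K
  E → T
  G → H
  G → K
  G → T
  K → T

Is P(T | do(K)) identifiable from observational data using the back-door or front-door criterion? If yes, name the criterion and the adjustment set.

P(T|do(K)): backdoor, adjust for {E, G}.

desc(K)\{K}={T}; candidates ⊆ {E,G,H}.
size 0: {}; under {} K still reaches {E,G,H,T} ∋ T.
size 1: {E}, {G}, {H}; under {E} K still reaches {G,H,T} ∋ T.
{E,G}: K⊥T given {E,G} in G with K→· removed — back-door holds.
P(T|do(K)) = Σ_{E,G} P(T|K,E,G)·P(E,G).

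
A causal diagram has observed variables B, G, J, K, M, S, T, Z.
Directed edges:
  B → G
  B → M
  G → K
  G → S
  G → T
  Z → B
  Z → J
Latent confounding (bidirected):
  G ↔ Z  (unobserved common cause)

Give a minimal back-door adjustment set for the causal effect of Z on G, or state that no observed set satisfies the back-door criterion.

Z→G: no observed back-door set.

desc(Z)\{Z}={B,G,J,K,M,S,T}; candidates ⊆ {—}.
Z↔G: latent back-door arc(s) into Z.
size 0: {}; under {} Z still reaches {G,K,S,T} ∋ G.
Z↔G cannot be blocked by any observed set — no back-door set.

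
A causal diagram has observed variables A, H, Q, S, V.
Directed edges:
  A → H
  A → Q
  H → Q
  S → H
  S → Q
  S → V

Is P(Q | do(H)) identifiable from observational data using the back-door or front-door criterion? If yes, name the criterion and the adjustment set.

desc(H)\{H}={Q}; candidates ⊆ {A,S,V}.
size 0: {}; under {} H still reaches {A,Q,S,V} ∋ Q.
size 1: {A}, {S}, {V}; under {A} H still reaches {Q,S,V} ∋ Q.
{A,S}: H⊥Q given {A,S} in G with H→· removed — back-door holds.
P(Q|do(H)) = Σ_{A,S} P(Q|H,A,S)·P(A,S).

P(Q|do(H)): backdoor, adjust for {A, S}.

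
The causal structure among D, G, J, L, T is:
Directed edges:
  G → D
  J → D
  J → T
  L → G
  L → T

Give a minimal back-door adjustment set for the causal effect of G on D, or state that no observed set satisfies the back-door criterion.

desc(G)\{G}={D}; candidates ⊆ {J,L,T}.
∅: G⊥D given ∅ in G with G→· removed — back-door holds.

G→D: minimal back-door set ∅.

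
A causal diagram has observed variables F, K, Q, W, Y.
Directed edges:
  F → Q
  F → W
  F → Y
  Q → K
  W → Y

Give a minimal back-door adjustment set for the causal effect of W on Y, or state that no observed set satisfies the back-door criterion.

W→Y: minimal back-door set {F}.

desc(W)\{W}={Y}; candidates ⊆ {F,K,Q}.
size 0: {}; under {} W still reaches {F,K,Q,Y} ∋ Y.
{F}: W⊥Y given {F} in G with W→· removed — back-door holds.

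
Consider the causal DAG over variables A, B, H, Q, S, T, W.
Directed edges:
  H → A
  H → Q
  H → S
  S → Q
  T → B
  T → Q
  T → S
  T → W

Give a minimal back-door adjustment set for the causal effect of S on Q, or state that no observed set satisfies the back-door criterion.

desc(S)\{S}={Q}; candidates ⊆ {A,B,H,T,W}.
size 0: {}; under {} S still reaches {A,B,H,Q,T,W} ∋ Q.
size 1: {A}, {B}, {H} …(+2); under {A} S still reaches {B,H,Q,T,W} ∋ Q.
{H,T}: S⊥Q given {H,T} in G with S→· removed — back-door holds.

S→Q: minimal back-door set {H, T}.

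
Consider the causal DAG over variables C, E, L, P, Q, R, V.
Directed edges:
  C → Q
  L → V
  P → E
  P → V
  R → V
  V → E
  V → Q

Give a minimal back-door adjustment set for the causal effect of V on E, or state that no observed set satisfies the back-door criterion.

V→E: minimal back-door set {P}.

desc(V)\{V}={E,Q}; candidates ⊆ {C,L,P,R}.
size 0: {}; under {} V still reaches {E,L,P,R} ∋ E.
{P}: V⊥E given {P} in G with V→· removed — back-door holds.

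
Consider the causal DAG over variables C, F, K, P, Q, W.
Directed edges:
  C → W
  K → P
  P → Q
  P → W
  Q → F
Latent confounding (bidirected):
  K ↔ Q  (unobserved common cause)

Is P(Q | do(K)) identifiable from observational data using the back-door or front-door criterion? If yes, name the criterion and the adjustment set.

desc(K)\{K}={F,P,Q,W}; candidates ⊆ {C}.
K↔Q: latent back-door arc(s) into K.
size 0: {}; under {} K still reaches {F,Q} ∋ Q.
size 1: {C}; under {C} K still reaches {F,Q} ∋ Q.
K↔Q cannot be blocked by any observed set — no back-door set.
{P}: (i) intercepts every directed K→Q path; (ii) no back-door K→{P}; (iii) {K} blocks every back-door {P}→Q. Front-door holds.
P(Q|do(K)) = Σ_{P} P(P|K) Σ_{K'} P(Q|P,K')P(K').

P(Q|do(K)): frontdoor, adjust for {P}.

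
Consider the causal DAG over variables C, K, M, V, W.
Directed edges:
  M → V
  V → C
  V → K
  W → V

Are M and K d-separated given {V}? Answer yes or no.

Yes — M ⊥ K | {V}.

Bayes-Ball from M | {V} reaches {W}.
K ∉ reach(M|{V}) ⇒ M ⊥ K | {V}.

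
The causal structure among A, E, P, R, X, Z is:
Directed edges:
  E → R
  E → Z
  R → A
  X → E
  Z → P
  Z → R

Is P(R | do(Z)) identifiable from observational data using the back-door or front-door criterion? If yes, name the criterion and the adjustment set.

P(R|do(Z)): backdoor, adjust for {E}.

desc(Z)\{Z}={A,P,R}; candidates ⊆ {E,X}.
size 0: {}; under {} Z still reaches {A,E,R,X} ∋ R.
{E}: Z⊥R given {E} in G with Z→· removed — back-door holds.
P(R|do(Z)) = Σ_{E} P(R|Z,E)·P(E).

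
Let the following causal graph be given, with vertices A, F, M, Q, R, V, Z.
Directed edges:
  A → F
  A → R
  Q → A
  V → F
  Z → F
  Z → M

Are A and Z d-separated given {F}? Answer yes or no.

No — A and Z are d-connected given {F}.

Bayes-Ball from A | {F} reaches {M,Q,R,V,Z}.
Z ∈ reach(A|{F}) ⇒ A ⊥̸ Z | {F}.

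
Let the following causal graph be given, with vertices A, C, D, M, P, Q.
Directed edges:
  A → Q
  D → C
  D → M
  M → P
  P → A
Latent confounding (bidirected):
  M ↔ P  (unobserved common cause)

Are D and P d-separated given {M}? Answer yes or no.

No — D and P are d-connected given {M}.

Bayes-Ball from D | {M} reaches {A,C,P,Q}.
P ∈ reach(D|{M}) ⇒ D ⊥̸ P | {M}.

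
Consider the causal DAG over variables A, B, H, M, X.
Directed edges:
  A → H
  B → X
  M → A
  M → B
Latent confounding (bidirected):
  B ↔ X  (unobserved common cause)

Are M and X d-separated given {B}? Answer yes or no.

Bayes-Ball from M | {B} reaches {A,H,X}.
X ∈ reach(M|{B}) ⇒ M ⊥̸ X | {B}.

No — M and X are d-connected given {B}.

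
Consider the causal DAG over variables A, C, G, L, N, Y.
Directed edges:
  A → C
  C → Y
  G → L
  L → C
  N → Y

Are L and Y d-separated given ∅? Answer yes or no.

Bayes-Ball from L | ∅ reaches {C,G,Y}.
Y ∈ reach(L|∅) ⇒ L ⊥̸ Y | ∅.

No — L and Y are d-connected given ∅.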